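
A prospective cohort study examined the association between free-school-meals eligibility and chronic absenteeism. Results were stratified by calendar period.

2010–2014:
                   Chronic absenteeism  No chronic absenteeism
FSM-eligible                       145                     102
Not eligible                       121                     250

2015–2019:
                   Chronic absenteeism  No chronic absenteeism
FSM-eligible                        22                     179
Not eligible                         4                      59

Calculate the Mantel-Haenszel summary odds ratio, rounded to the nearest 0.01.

2.80

OR_MH = Σ(aᵢdᵢ/nᵢ) / Σ(bᵢcᵢ/nᵢ), where nᵢ is the stratum total.
Stratum 1 (2010–2014): n = 618; a·d/n = 145·250/618 = 58.6570; b·c/n = 102·121/618 = 19.9709
Stratum 2 (2015–2019): n = 264; a·d/n = 22·59/264 = 4.9167; b·c/n = 179·4/264 = 2.7121
OR_MH = (58.6570 + 4.9167) / (19.9709 + 2.7121) = 63.5736 / 22.6830 = 2.80270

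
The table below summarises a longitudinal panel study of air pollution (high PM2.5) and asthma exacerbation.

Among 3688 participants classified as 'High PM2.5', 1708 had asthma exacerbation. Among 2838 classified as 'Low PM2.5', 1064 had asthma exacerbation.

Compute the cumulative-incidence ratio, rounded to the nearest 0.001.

From the description: a = 1708, b = 1980, c = 1064, d = 1774.
Risk in exposed = 1708/3688 = 0.46312; risk in unexposed = 1064/2838 = 0.37491.
RR = 0.46312 / 0.37491 = 1.23529
The risk among the exposed is 1.24 times that among the unexposed.

1.235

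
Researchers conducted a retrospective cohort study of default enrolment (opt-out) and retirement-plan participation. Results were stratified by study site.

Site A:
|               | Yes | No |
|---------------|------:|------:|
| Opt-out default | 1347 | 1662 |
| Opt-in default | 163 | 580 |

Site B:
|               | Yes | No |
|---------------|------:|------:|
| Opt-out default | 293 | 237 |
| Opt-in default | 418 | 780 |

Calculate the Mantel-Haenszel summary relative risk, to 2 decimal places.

RR_MH = Σ(aᵢ·n₀ᵢ/nᵢ) / Σ(cᵢ·n₁ᵢ/nᵢ), with n₁ᵢ = aᵢ+bᵢ (exposed), n₀ᵢ = cᵢ+dᵢ (unexposed), nᵢ = n₁ᵢ+n₀ᵢ.
Stratum 1 (Site A): n₁ = 3009, n₀ = 743, n = 3752; a·n₀/n = 1347·743/3752 = 266.7433; c·n₁/n = 163·3009/3752 = 130.7215
Stratum 2 (Site B): n₁ = 530, n₀ = 1198, n = 1728; a·n₀/n = 293·1198/1728 = 203.1331; c·n₁/n = 418·530/1728 = 128.2060
RR_MH = (266.7433 + 203.1331) / (130.7215 + 128.2060) = 469.8764 / 258.9275 = 1.81470

1.81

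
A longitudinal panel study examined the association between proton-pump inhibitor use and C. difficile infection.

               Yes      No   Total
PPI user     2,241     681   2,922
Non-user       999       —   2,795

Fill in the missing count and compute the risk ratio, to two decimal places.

The missing cell is in the unexposed row: 2795 − 999 = 1796.
So a = 2241, b = 681, c = 999, d = 1796.
RR = [a/(a+b)] / [c/(c+d)] = (2241/2922) / (999/2795) = 0.76694/0.35742 = 2.14574

2.15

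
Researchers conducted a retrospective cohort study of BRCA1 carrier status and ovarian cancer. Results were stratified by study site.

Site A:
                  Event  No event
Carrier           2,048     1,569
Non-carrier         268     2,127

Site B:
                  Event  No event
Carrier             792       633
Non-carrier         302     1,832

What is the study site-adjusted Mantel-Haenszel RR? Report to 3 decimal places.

4.575

RR_MH = Σ(aᵢ·n₀ᵢ/nᵢ) / Σ(cᵢ·n₁ᵢ/nᵢ), with n₁ᵢ = aᵢ+bᵢ (exposed), n₀ᵢ = cᵢ+dᵢ (unexposed), nᵢ = n₁ᵢ+n₀ᵢ.
Stratum 1 (Site A): n₁ = 3617, n₀ = 2395, n = 6012; a·n₀/n = 2048·2395/6012 = 815.8616; c·n₁/n = 268·3617/6012 = 161.2369
Stratum 2 (Site B): n₁ = 1425, n₀ = 2134, n = 3559; a·n₀/n = 792·2134/3559 = 474.8885; c·n₁/n = 302·1425/3559 = 120.9188
RR_MH = (815.8616 + 474.8885) / (161.2369 + 120.9188) = 1290.7501 / 282.1557 = 4.57460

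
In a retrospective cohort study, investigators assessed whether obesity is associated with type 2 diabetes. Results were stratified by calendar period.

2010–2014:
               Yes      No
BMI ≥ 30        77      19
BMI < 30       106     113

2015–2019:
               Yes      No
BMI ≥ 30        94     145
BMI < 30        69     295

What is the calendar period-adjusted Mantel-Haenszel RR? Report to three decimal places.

RR_MH = Σ(aᵢ·n₀ᵢ/nᵢ) / Σ(cᵢ·n₁ᵢ/nᵢ), with n₁ᵢ = aᵢ+bᵢ (exposed), n₀ᵢ = cᵢ+dᵢ (unexposed), nᵢ = n₁ᵢ+n₀ᵢ.
Stratum 1 (2010–2014): n₁ = 96, n₀ = 219, n = 315; a·n₀/n = 77·219/315 = 53.5333; c·n₁/n = 106·96/315 = 32.3048
Stratum 2 (2015–2019): n₁ = 239, n₀ = 364, n = 603; a·n₀/n = 94·364/603 = 56.7430; c·n₁/n = 69·239/603 = 27.3483
RR_MH = (53.5333 + 56.7430) / (32.3048 + 27.3483) = 110.2763 / 59.6530 = 1.84863

1.849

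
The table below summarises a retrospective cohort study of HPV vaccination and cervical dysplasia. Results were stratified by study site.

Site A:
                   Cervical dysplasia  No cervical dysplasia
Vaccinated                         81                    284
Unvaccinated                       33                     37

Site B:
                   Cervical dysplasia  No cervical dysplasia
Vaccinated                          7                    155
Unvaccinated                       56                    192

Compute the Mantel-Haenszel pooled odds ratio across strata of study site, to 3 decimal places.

OR_MH = Σ(aᵢdᵢ/nᵢ) / Σ(bᵢcᵢ/nᵢ), where nᵢ is the stratum total.
Stratum 1 (Site A): n = 435; a·d/n = 81·37/435 = 6.8897; b·c/n = 284·33/435 = 21.5448
Stratum 2 (Site B): n = 410; a·d/n = 7·192/410 = 3.2780; b·c/n = 155·56/410 = 21.1707
OR_MH = (6.8897 + 3.2780) / (21.5448 + 21.1707) = 10.1677 / 42.7156 = 0.23803

0.238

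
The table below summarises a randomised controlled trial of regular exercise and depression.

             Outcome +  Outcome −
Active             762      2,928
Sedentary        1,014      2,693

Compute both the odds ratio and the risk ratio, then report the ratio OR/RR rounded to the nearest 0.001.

0.916

Cells: a = 762, b = 2928, c = 1014, d = 2693.
OR = (762·2693)/(2928·1014) = 2052066/2968992 = 0.69117
Risk in exposed = 762/3690 = 0.20650; risk in unexposed = 1014/3707 = 0.27354; RR = 0.75494
OR/RR = 0.69117 / 0.75494 = 0.91552
The outcome is not rare, so the OR lies further from 1 than the RR.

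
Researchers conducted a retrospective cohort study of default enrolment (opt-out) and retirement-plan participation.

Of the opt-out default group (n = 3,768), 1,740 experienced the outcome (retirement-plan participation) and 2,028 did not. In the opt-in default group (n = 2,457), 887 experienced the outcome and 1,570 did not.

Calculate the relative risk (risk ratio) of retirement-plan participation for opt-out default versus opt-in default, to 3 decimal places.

1.279

From the description: a = 1740, b = 2028, c = 887, d = 1570.
Risk in exposed = 1740/3768 = 0.46178; risk in unexposed = 887/2457 = 0.36101.
RR = 0.46178 / 0.36101 = 1.27915
The risk among the exposed is 1.28 times that among the unexposed.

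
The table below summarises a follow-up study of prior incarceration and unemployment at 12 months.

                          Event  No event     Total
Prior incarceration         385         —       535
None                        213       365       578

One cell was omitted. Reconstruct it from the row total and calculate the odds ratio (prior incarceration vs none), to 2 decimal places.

The missing cell is in the exposed row: 535 − 385 = 150.
So a = 385, b = 150, c = 213, d = 365.
OR = (a·d)/(b·c) = (385 × 365) / (150 × 213) = 140525 / 31950 = 4.39828

4.40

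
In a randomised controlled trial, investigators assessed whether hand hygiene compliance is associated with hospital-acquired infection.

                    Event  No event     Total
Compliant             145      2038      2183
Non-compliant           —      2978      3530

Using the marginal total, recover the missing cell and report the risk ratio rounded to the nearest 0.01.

0.42

The missing cell is in the unexposed row: 3530 − 2978 = 552.
So a = 145, b = 2038, c = 552, d = 2978.
RR = [a/(a+b)] / [c/(c+d)] = (145/2183) / (552/3530) = 0.06642/0.15637 = 0.42477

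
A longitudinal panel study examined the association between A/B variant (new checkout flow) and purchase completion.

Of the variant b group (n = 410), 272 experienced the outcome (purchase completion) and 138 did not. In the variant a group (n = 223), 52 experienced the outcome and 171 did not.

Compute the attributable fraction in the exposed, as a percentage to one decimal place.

64.9

From the description: a = 272, b = 138, c = 52, d = 171.
Risk in exposed = 272/410 = 0.66341; risk in unexposed = 52/223 = 0.23318.
RR = 0.66341/0.23318 = 2.84503
AR% = (RR − 1)/RR × 100 = (2.84503 − 1)/2.84503 × 100 = 64.8510%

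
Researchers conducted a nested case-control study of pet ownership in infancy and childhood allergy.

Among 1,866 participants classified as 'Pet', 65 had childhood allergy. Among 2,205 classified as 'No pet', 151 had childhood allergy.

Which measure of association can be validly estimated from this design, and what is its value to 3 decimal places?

From the description: a = 65, b = 1801, c = 151, d = 2054.
This is a nested case-control study: participants were sampled on outcome status, so risks in the source population cannot be estimated directly — relative risk is not valid here. The odds ratio is the appropriate measure.
OR = (a·d)/(b·c) = (65 × 2054) / (1801 × 151) = 133510 / 271951 = 0.49093

0.491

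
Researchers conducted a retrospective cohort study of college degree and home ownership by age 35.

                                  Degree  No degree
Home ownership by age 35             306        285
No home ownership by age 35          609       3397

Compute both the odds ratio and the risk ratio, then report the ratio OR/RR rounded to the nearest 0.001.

1.386

Reading the table with exposure as columns: a = 306 (Degree, case), b = 609 (Degree, non-case), c = 285 (No degree, case), d = 3397.
OR = (306·3397)/(609·285) = 1039482/173565 = 5.98901
Risk in exposed = 306/915 = 0.33443; risk in unexposed = 285/3682 = 0.07740; RR = 4.32055
OR/RR = 5.98901 / 4.32055 = 1.38617
The outcome is not rare, so the OR lies further from 1 than the RR.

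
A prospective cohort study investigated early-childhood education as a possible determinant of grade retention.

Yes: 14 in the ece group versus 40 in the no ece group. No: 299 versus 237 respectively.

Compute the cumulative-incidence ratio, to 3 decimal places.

From the description: a = 14, b = 299, c = 40, d = 237.
Risk in exposed = 14/313 = 0.04473; risk in unexposed = 40/277 = 0.14440.
RR = 0.04473 / 0.14440 = 0.30974
The risk is 69% lower among the exposed than among the unexposed.

0.310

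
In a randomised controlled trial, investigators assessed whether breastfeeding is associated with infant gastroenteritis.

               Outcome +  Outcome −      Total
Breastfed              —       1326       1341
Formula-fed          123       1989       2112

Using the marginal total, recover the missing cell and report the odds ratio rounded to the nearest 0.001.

The missing cell is in the exposed row: 1341 − 1326 = 15.
So a = 15, b = 1326, c = 123, d = 1989.
OR = (a·d)/(b·c) = (15 × 1989) / (1326 × 123) = 29835 / 163098 = 0.18293

0.183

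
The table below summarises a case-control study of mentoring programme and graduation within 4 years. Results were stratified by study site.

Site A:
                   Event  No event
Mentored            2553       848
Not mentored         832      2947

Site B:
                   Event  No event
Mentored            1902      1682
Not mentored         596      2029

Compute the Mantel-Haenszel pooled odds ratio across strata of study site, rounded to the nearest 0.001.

OR_MH = Σ(aᵢdᵢ/nᵢ) / Σ(bᵢcᵢ/nᵢ), where nᵢ is the stratum total.
Stratum 1 (Site A): n = 7180; a·d/n = 2553·2947/7180 = 1047.8678; b·c/n = 848·832/7180 = 98.2641
Stratum 2 (Site B): n = 6209; a·d/n = 1902·2029/6209 = 621.5426; b·c/n = 1682·596/6209 = 161.4547
OR_MH = (1047.8678 + 621.5426) / (98.2641 + 161.4547) = 1669.4104 / 259.7187 = 6.42776

6.428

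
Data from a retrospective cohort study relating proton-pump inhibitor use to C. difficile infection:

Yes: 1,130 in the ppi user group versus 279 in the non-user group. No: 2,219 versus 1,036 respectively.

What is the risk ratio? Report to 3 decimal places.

From the description: a = 1130, b = 2219, c = 279, d = 1036.
Risk in exposed = 1130/3349 = 0.33741; risk in unexposed = 279/1315 = 0.21217.
RR = 0.33741 / 0.21217 = 1.59032
The risk among the exposed is 1.59 times that among the unexposed.

1.590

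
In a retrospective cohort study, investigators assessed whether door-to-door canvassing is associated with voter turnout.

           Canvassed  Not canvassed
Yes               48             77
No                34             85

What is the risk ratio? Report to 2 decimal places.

1.23

Reading the table with exposure as columns: a = 48 (Canvassed, case), b = 34 (Canvassed, non-case), c = 77 (Not canvassed, case), d = 85.
Risk in exposed = 48/82 = 0.58537; risk in unexposed = 77/162 = 0.47531.
RR = 0.58537 / 0.47531 = 1.23155
The risk among the exposed is 1.23 times that among the unexposed.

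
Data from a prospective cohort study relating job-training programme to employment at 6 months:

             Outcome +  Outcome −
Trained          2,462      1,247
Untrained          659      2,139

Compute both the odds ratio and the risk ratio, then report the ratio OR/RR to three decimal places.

2.274

Cells: a = 2462, b = 1247, c = 659, d = 2139.
OR = (2462·2139)/(1247·659) = 5266218/821773 = 6.40836
Risk in exposed = 2462/3709 = 0.66379; risk in unexposed = 659/2798 = 0.23553; RR = 2.81834
OR/RR = 6.40836 / 2.81834 = 2.27381
The outcome is not rare, so the OR lies further from 1 than the RR.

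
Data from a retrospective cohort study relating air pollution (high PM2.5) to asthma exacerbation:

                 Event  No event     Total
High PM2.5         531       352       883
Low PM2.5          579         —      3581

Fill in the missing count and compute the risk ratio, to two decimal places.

3.72

The missing cell is in the unexposed row: 3581 − 579 = 3002.
So a = 531, b = 352, c = 579, d = 3002.
RR = [a/(a+b)] / [c/(c+d)] = (531/883) / (579/3581) = 0.60136/0.16169 = 3.71929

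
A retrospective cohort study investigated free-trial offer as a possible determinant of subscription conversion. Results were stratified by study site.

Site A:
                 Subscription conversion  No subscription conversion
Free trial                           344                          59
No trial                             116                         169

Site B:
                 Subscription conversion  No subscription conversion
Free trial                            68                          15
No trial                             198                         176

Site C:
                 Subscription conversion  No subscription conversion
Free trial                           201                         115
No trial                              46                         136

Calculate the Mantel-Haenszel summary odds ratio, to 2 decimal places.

6.12

OR_MH = Σ(aᵢdᵢ/nᵢ) / Σ(bᵢcᵢ/nᵢ), where nᵢ is the stratum total.
Stratum 1 (Site A): n = 688; a·d/n = 344·169/688 = 84.5000; b·c/n = 59·116/688 = 9.9477
Stratum 2 (Site B): n = 457; a·d/n = 68·176/457 = 26.1882; b·c/n = 15·198/457 = 6.4989
Stratum 3 (Site C): n = 498; a·d/n = 201·136/498 = 54.8916; b·c/n = 115·46/498 = 10.6225
OR_MH = (84.5000 + 26.1882 + 54.8916) / (9.9477 + 6.4989 + 10.6225) = 165.5798 / 27.0691 = 6.11694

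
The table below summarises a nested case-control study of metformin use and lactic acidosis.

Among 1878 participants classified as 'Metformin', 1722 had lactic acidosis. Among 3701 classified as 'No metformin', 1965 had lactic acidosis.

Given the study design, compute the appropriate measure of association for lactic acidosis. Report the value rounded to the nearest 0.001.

From the description: a = 1722, b = 156, c = 1965, d = 1736.
This is a nested case-control study: participants were sampled on outcome status, so risks in the source population cannot be estimated directly — relative risk is not valid here. The odds ratio is the appropriate measure.
OR = (a·d)/(b·c) = (1722 × 1736) / (156 × 1965) = 2989392 / 306540 = 9.75205

9.752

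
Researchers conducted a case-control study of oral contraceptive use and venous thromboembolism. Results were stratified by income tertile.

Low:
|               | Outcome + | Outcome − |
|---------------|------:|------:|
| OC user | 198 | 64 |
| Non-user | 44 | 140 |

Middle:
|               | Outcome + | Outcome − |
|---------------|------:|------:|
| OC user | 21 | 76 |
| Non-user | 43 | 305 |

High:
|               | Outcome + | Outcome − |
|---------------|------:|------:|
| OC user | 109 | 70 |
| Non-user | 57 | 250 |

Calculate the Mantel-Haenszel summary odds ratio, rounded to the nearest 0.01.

6.06

OR_MH = Σ(aᵢdᵢ/nᵢ) / Σ(bᵢcᵢ/nᵢ), where nᵢ is the stratum total.
Stratum 1 (Low): n = 446; a·d/n = 198·140/446 = 62.1525; b·c/n = 64·44/446 = 6.3139
Stratum 2 (Middle): n = 445; a·d/n = 21·305/445 = 14.3933; b·c/n = 76·43/445 = 7.3438
Stratum 3 (High): n = 486; a·d/n = 109·250/486 = 56.0700; b·c/n = 70·57/486 = 8.2099
OR_MH = (62.1525 + 14.3933 + 56.0700) / (6.3139 + 7.3438 + 8.2099) = 132.6157 / 21.8676 = 6.06448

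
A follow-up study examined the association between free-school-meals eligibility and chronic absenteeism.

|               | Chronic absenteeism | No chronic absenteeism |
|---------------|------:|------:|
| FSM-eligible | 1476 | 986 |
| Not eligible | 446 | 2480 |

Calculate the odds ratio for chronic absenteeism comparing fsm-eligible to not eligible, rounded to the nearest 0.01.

8.32

Cells: a = 1476, b = 986, c = 446, d = 2480.
OR = (a·d)/(b·c) = (1476 × 2480) / (986 × 446) = 3660480 / 439756 = 8.32389
The odds of chronic absenteeism are about 8.32 times as high in the fsm-eligible group.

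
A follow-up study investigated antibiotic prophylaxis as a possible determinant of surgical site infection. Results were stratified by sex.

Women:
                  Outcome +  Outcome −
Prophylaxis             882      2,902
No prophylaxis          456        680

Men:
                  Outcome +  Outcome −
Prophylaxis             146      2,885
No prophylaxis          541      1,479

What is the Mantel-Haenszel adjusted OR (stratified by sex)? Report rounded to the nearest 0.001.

OR_MH = Σ(aᵢdᵢ/nᵢ) / Σ(bᵢcᵢ/nᵢ), where nᵢ is the stratum total.
Stratum 1 (Women): n = 4920; a·d/n = 882·680/4920 = 121.9024; b·c/n = 2902·456/4920 = 268.9659
Stratum 2 (Men): n = 5051; a·d/n = 146·1479/5051 = 42.7507; b·c/n = 2885·541/5051 = 309.0051
OR_MH = (121.9024 + 42.7507) / (268.9659 + 309.0051) = 164.6532 / 577.9710 = 0.28488

0.285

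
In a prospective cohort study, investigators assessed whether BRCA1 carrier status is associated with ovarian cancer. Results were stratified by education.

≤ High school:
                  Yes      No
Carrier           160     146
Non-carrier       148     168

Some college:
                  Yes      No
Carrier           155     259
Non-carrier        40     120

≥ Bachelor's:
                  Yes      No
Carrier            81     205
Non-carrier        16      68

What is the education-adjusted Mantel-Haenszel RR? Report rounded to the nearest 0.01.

RR_MH = Σ(aᵢ·n₀ᵢ/nᵢ) / Σ(cᵢ·n₁ᵢ/nᵢ), with n₁ᵢ = aᵢ+bᵢ (exposed), n₀ᵢ = cᵢ+dᵢ (unexposed), nᵢ = n₁ᵢ+n₀ᵢ.
Stratum 1 (≤ High school): n₁ = 306, n₀ = 316, n = 622; a·n₀/n = 160·316/622 = 81.2862; c·n₁/n = 148·306/622 = 72.8103
Stratum 2 (Some college): n₁ = 414, n₀ = 160, n = 574; a·n₀/n = 155·160/574 = 43.2056; c·n₁/n = 40·414/574 = 28.8502
Stratum 3 (≥ Bachelor's): n₁ = 286, n₀ = 84, n = 370; a·n₀/n = 81·84/370 = 18.3892; c·n₁/n = 16·286/370 = 12.3676
RR_MH = (81.2862 + 43.2056 + 18.3892) / (72.8103 + 28.8502 + 12.3676) = 142.8809 / 114.0280 = 1.25303

1.25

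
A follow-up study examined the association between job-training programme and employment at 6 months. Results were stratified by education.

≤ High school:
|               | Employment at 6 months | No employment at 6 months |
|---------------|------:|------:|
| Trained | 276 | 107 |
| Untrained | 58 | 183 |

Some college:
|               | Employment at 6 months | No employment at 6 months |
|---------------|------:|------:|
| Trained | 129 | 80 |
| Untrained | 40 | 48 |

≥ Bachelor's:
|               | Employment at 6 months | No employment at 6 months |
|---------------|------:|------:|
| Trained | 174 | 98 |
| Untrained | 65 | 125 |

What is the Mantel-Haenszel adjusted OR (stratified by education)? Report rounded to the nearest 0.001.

4.314

OR_MH = Σ(aᵢdᵢ/nᵢ) / Σ(bᵢcᵢ/nᵢ), where nᵢ is the stratum total.
Stratum 1 (≤ High school): n = 624; a·d/n = 276·183/624 = 80.9423; b·c/n = 107·58/624 = 9.9455
Stratum 2 (Some college): n = 297; a·d/n = 129·48/297 = 20.8485; b·c/n = 80·40/297 = 10.7744
Stratum 3 (≥ Bachelor's): n = 462; a·d/n = 174·125/462 = 47.0779; b·c/n = 98·65/462 = 13.7879
OR_MH = (80.9423 + 20.8485 + 47.0779) / (9.9455 + 10.7744 + 13.7879) = 148.8687 / 34.5078 = 4.31406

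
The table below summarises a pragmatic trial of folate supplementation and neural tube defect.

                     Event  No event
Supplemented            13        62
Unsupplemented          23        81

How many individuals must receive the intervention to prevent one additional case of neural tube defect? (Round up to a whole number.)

Risk in treated group = 13/75 = 0.17333; risk in control = 23/104 = 0.22115.
Absolute risk reduction = 0.22115 − 0.17333 = 0.04782
NNT = 1 / ARR = 1 / 0.04782 = 20.912 → round up → 21

21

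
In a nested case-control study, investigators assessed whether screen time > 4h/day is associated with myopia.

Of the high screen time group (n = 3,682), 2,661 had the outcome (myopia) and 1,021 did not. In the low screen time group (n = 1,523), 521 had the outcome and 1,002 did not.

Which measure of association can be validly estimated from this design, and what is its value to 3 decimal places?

5.012

From the description: a = 2661, b = 1021, c = 521, d = 1002.
This is a nested case-control study: participants were sampled on outcome status, so risks in the source population cannot be estimated directly — relative risk is not valid here. The odds ratio is the appropriate measure.
OR = (a·d)/(b·c) = (2661 × 1002) / (1021 × 521) = 2666322 / 531941 = 5.01244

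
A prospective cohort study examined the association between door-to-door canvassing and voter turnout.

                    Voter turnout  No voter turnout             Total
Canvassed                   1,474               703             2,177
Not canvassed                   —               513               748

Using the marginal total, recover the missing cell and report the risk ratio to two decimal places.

2.16

The missing cell is in the unexposed row: 748 − 513 = 235.
So a = 1474, b = 703, c = 235, d = 513.
RR = [a/(a+b)] / [c/(c+d)] = (1474/2177) / (235/748) = 0.67708/0.31417 = 2.15513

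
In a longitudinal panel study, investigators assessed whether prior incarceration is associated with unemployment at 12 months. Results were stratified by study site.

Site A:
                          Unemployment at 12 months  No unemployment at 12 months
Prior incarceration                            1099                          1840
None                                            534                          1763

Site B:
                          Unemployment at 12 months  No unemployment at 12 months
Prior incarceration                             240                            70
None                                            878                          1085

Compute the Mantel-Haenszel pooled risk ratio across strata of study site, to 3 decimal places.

1.643

RR_MH = Σ(aᵢ·n₀ᵢ/nᵢ) / Σ(cᵢ·n₁ᵢ/nᵢ), with n₁ᵢ = aᵢ+bᵢ (exposed), n₀ᵢ = cᵢ+dᵢ (unexposed), nᵢ = n₁ᵢ+n₀ᵢ.
Stratum 1 (Site A): n₁ = 2939, n₀ = 2297, n = 5236; a·n₀/n = 1099·2297/5236 = 482.1243; c·n₁/n = 534·2939/5236 = 299.7376
Stratum 2 (Site B): n₁ = 310, n₀ = 1963, n = 2273; a·n₀/n = 240·1963/2273 = 207.2679; c·n₁/n = 878·310/2273 = 119.7448
RR_MH = (482.1243 + 207.2679) / (299.7376 + 119.7448) = 689.3923 / 419.4824 = 1.64344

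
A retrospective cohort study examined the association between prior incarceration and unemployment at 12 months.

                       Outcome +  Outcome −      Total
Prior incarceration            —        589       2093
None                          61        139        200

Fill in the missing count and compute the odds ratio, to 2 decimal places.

The missing cell is in the exposed row: 2093 − 589 = 1504.
So a = 1504, b = 589, c = 61, d = 139.
OR = (a·d)/(b·c) = (1504 × 139) / (589 × 61) = 209056 / 35929 = 5.81859

5.82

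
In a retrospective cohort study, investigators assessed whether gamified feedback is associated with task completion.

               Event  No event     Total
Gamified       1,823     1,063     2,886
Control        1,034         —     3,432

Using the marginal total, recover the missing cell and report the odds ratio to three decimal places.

The missing cell is in the unexposed row: 3432 − 1034 = 2398.
So a = 1823, b = 1063, c = 1034, d = 2398.
OR = (a·d)/(b·c) = (1823 × 2398) / (1063 × 1034) = 4371554 / 1099142 = 3.97724

3.977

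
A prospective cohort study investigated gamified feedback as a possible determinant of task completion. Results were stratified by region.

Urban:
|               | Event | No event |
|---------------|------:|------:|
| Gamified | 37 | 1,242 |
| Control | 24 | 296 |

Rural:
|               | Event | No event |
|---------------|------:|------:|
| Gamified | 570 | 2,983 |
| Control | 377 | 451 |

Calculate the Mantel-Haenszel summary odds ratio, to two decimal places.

0.24

OR_MH = Σ(aᵢdᵢ/nᵢ) / Σ(bᵢcᵢ/nᵢ), where nᵢ is the stratum total.
Stratum 1 (Urban): n = 1599; a·d/n = 37·296/1599 = 6.8493; b·c/n = 1242·24/1599 = 18.6417
Stratum 2 (Rural): n = 4381; a·d/n = 570·451/4381 = 58.6784; b·c/n = 2983·377/4381 = 256.6973
OR_MH = (6.8493 + 58.6784) / (18.6417 + 256.6973) = 65.5277 / 275.3390 = 0.23799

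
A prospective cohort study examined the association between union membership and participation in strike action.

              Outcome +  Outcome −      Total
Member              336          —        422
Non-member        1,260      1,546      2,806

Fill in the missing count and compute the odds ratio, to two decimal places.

The missing cell is in the exposed row: 422 − 336 = 86.
So a = 336, b = 86, c = 1260, d = 1546.
OR = (a·d)/(b·c) = (336 × 1546) / (86 × 1260) = 519456 / 108360 = 4.79380

4.79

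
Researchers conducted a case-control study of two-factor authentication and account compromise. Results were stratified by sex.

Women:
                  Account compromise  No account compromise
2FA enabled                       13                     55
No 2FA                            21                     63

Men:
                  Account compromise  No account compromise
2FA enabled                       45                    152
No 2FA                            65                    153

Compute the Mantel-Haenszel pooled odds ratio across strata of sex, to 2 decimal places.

0.70

OR_MH = Σ(aᵢdᵢ/nᵢ) / Σ(bᵢcᵢ/nᵢ), where nᵢ is the stratum total.
Stratum 1 (Women): n = 152; a·d/n = 13·63/152 = 5.3882; b·c/n = 55·21/152 = 7.5987
Stratum 2 (Men): n = 415; a·d/n = 45·153/415 = 16.5904; b·c/n = 152·65/415 = 23.8072
OR_MH = (5.3882 + 16.5904) / (7.5987 + 23.8072) = 21.9785 / 31.4059 = 0.69982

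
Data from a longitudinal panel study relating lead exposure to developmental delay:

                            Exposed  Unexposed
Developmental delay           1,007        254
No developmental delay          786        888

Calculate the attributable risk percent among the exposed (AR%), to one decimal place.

60.4

Reading the table with exposure as columns: a = 1007 (Exposed, case), b = 786 (Exposed, non-case), c = 254 (Unexposed, case), d = 888.
Risk in exposed = 1007/1793 = 0.56163; risk in unexposed = 254/1142 = 0.22242.
RR = 0.56163/0.22242 = 2.52512
AR% = (RR − 1)/RR × 100 = (2.52512 − 1)/2.52512 × 100 = 60.3979%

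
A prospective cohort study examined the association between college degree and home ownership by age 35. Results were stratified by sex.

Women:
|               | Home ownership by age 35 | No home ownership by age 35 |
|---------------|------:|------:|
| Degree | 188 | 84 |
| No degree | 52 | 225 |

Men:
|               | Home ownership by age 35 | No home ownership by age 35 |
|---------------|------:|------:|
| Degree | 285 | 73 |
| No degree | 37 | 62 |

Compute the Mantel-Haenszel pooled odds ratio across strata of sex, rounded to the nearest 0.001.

8.345

OR_MH = Σ(aᵢdᵢ/nᵢ) / Σ(bᵢcᵢ/nᵢ), where nᵢ is the stratum total.
Stratum 1 (Women): n = 549; a·d/n = 188·225/549 = 77.0492; b·c/n = 84·52/549 = 7.9563
Stratum 2 (Men): n = 457; a·d/n = 285·62/457 = 38.6652; b·c/n = 73·37/457 = 5.9103
OR_MH = (77.0492 + 38.6652) / (7.9563 + 5.9103) = 115.7144 / 13.8666 = 8.34485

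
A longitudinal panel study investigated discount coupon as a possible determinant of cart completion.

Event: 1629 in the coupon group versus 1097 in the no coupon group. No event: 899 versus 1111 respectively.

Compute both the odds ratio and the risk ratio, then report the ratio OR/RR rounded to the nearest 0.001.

From the description: a = 1629, b = 899, c = 1097, d = 1111.
OR = (1629·1111)/(899·1097) = 1809819/986203 = 1.83514
Risk in exposed = 1629/2528 = 0.64438; risk in unexposed = 1097/2208 = 0.49683; RR = 1.29699
OR/RR = 1.83514 / 1.29699 = 1.41492
The outcome is not rare, so the OR lies further from 1 than the RR.

1.415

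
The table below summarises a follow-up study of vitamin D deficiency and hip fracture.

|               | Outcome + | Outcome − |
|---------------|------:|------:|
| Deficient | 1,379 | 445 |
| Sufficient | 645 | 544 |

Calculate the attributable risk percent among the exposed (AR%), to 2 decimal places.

Cells: a = 1379, b = 445, c = 645, d = 544.
Risk in exposed = 1379/1824 = 0.75603; risk in unexposed = 645/1189 = 0.54247.
RR = 0.75603/0.54247 = 1.39368
AR% = (RR − 1)/RR × 100 = (1.39368 − 1)/1.39368 × 100 = 28.2473%

28.25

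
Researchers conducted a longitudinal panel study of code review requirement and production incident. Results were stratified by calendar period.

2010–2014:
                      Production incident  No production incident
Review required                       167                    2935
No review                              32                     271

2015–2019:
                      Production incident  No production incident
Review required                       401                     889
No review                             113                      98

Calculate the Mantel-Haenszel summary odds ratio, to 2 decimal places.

OR_MH = Σ(aᵢdᵢ/nᵢ) / Σ(bᵢcᵢ/nᵢ), where nᵢ is the stratum total.
Stratum 1 (2010–2014): n = 3405; a·d/n = 167·271/3405 = 13.2913; b·c/n = 2935·32/3405 = 27.5830
Stratum 2 (2015–2019): n = 1501; a·d/n = 401·98/1501 = 26.1812; b·c/n = 889·113/1501 = 66.9267
OR_MH = (13.2913 + 26.1812) / (27.5830 + 66.9267) = 39.4725 / 94.5097 = 0.41766

0.42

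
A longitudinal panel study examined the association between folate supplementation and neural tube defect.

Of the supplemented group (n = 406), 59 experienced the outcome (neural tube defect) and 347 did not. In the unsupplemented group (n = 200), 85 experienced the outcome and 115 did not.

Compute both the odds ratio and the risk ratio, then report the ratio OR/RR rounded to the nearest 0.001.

0.673

From the description: a = 59, b = 347, c = 85, d = 115.
OR = (59·115)/(347·85) = 6785/29495 = 0.23004
Risk in exposed = 59/406 = 0.14532; risk in unexposed = 85/200 = 0.42500; RR = 0.34193
OR/RR = 0.23004 / 0.34193 = 0.67277
The outcome is not rare, so the OR lies further from 1 than the RR.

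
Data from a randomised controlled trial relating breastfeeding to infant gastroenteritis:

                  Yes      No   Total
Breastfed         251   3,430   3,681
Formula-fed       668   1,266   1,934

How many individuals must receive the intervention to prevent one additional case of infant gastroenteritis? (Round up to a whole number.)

4

Risk in treated group = 251/3681 = 0.06819; risk in control = 668/1934 = 0.34540.
Absolute risk reduction = 0.34540 − 0.06819 = 0.27721
NNT = 1 / ARR = 1 / 0.27721 = 3.607 → round up → 4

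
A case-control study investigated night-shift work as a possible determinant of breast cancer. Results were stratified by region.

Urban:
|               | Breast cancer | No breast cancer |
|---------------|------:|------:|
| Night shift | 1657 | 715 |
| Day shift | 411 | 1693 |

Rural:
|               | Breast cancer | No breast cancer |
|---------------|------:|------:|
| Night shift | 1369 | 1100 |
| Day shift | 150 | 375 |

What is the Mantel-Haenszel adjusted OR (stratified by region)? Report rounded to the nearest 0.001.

6.610

OR_MH = Σ(aᵢdᵢ/nᵢ) / Σ(bᵢcᵢ/nᵢ), where nᵢ is the stratum total.
Stratum 1 (Urban): n = 4476; a·d/n = 1657·1693/4476 = 626.7429; b·c/n = 715·411/4476 = 65.6535
Stratum 2 (Rural): n = 2994; a·d/n = 1369·375/2994 = 171.4679; b·c/n = 1100·150/2994 = 55.1102
OR_MH = (626.7429 + 171.4679) / (65.6535 + 55.1102) = 798.2108 / 120.7637 = 6.60969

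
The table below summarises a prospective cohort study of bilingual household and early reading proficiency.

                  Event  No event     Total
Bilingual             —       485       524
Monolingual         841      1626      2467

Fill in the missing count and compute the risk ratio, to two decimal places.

0.22

The missing cell is in the exposed row: 524 − 485 = 39.
So a = 39, b = 485, c = 841, d = 1626.
RR = [a/(a+b)] / [c/(c+d)] = (39/524) / (841/2467) = 0.07443/0.34090 = 0.21833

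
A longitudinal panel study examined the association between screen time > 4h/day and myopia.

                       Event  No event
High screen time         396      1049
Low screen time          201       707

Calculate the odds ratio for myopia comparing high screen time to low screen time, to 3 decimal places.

Cells: a = 396, b = 1049, c = 201, d = 707.
OR = (a·d)/(b·c) = (396 × 707) / (1049 × 201) = 279972 / 210849 = 1.32783
The odds of myopia are about 1.33 times as high in the high screen time group.

1.328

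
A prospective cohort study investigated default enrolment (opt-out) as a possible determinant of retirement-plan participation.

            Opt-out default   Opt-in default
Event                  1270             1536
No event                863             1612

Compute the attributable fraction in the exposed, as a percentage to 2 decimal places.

18.05

Reading the table with exposure as columns: a = 1270 (Opt-out default, case), b = 863 (Opt-out default, non-case), c = 1536 (Opt-in default, case), d = 1612.
Risk in exposed = 1270/2133 = 0.59541; risk in unexposed = 1536/3148 = 0.48793.
RR = 0.59541/0.48793 = 1.22027
AR% = (RR − 1)/RR × 100 = (1.22027 − 1)/1.22027 × 100 = 18.0510%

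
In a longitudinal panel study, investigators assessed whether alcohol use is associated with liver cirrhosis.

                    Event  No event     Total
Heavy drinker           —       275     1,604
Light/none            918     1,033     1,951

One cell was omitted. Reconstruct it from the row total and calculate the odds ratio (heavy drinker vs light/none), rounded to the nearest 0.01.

5.44

The missing cell is in the exposed row: 1604 − 275 = 1329.
So a = 1329, b = 275, c = 918, d = 1033.
OR = (a·d)/(b·c) = (1329 × 1033) / (275 × 918) = 1372857 / 252450 = 5.43813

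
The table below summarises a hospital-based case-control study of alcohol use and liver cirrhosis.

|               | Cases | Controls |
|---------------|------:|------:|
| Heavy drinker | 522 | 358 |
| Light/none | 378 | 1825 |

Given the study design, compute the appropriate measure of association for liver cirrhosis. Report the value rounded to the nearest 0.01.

7.04

Cells: a = 522, b = 358, c = 378, d = 1825.
This is a hospital-based case-control study: participants were sampled on outcome status, so risks in the source population cannot be estimated directly — relative risk is not valid here. The odds ratio is the appropriate measure.
OR = (a·d)/(b·c) = (522 × 1825) / (358 × 378) = 952650 / 135324 = 7.03977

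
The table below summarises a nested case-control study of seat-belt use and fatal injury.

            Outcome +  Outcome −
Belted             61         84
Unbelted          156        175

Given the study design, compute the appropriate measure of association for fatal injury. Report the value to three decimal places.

Cells: a = 61, b = 84, c = 156, d = 175.
This is a nested case-control study: participants were sampled on outcome status, so risks in the source population cannot be estimated directly — relative risk is not valid here. The odds ratio is the appropriate measure.
OR = (a·d)/(b·c) = (61 × 175) / (84 × 156) = 10675 / 13104 = 0.81464

0.815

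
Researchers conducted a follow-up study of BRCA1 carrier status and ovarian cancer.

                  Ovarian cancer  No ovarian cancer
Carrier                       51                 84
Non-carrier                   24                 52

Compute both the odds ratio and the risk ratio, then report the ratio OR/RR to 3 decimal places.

Cells: a = 51, b = 84, c = 24, d = 52.
OR = (51·52)/(84·24) = 2652/2016 = 1.31548
Risk in exposed = 51/135 = 0.37778; risk in unexposed = 24/76 = 0.31579; RR = 1.19630
OR/RR = 1.31548 / 1.19630 = 1.09962
The outcome is not rare, so the OR lies further from 1 than the RR.

1.100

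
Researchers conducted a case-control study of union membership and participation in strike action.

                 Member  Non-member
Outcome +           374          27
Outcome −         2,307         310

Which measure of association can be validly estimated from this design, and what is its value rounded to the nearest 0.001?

1.861

Reading the table with exposure as columns: a = 374 (Member, case), b = 2307 (Member, non-case), c = 27 (Non-member, case), d = 310.
This is a case-control study: participants were sampled on outcome status, so risks in the source population cannot be estimated directly — relative risk is not valid here. The odds ratio is the appropriate measure.
OR = (a·d)/(b·c) = (374 × 310) / (2307 × 27) = 115940 / 62289 = 1.86132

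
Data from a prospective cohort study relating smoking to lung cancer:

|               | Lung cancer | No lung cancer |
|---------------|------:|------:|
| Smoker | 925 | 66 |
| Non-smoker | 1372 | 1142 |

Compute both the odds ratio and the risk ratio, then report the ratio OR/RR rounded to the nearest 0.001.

Cells: a = 925, b = 66, c = 1372, d = 1142.
OR = (925·1142)/(66·1372) = 1056350/90552 = 11.66567
Risk in exposed = 925/991 = 0.93340; risk in unexposed = 1372/2514 = 0.54574; RR = 1.71033
OR/RR = 11.66567 / 1.71033 = 6.82073
The outcome is not rare, so the OR lies further from 1 than the RR.

6.821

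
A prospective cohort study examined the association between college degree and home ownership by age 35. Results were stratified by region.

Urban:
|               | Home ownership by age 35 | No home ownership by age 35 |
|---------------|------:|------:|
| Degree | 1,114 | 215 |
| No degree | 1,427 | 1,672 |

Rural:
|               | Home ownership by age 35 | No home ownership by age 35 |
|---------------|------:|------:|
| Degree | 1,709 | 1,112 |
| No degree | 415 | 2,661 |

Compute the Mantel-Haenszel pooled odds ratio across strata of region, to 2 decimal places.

8.08

OR_MH = Σ(aᵢdᵢ/nᵢ) / Σ(bᵢcᵢ/nᵢ), where nᵢ is the stratum total.
Stratum 1 (Urban): n = 4428; a·d/n = 1114·1672/4428 = 420.6432; b·c/n = 215·1427/4428 = 69.2875
Stratum 2 (Rural): n = 5897; a·d/n = 1709·2661/5897 = 771.1801; b·c/n = 1112·415/5897 = 78.2567
OR_MH = (420.6432 + 771.1801) / (69.2875 + 78.2567) = 1191.8233 / 147.5442 = 8.07774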